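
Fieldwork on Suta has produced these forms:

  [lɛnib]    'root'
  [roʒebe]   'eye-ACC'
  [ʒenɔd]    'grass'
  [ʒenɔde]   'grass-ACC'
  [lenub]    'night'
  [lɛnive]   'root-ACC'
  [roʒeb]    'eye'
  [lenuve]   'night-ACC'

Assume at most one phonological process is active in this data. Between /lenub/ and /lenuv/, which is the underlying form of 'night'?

/lenuv/

The root 'night' surfaces as [lenub] and [lenuve], with a stem-final [b] ~ [v] alternation.
If /b/ were underlying and a rule turned it into [v] before the ACC suffix, 'eye' would also alternate; but it has [b] in both [roʒeb] and [roʒebe].
Therefore /v/ is basic and [b] is derived by word-final hardening (voiced fricatives become stops word-finally).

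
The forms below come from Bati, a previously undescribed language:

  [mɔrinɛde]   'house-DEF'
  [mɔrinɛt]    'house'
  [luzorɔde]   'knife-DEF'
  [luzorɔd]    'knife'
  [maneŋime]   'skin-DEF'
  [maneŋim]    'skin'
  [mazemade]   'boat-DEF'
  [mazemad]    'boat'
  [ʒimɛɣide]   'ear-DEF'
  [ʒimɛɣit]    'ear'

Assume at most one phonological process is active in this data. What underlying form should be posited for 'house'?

The stem for 'house' ends in [d] in [mɔrinɛde] but [t] in [mɔrinɛt].
Compare 'knife', with invariant [d] in [luzorɔde] and [luzorɔd]: an analysis with underlying /d/ and a rule producing [t] in isolation would wrongly predict alternation here too.
The underlying segment must be /t/; voiceless stops become voiced between vowels, yielding [d] there.
The underlying form of 'house' is therefore /mɔrinɛt/.

/mɔrinɛt/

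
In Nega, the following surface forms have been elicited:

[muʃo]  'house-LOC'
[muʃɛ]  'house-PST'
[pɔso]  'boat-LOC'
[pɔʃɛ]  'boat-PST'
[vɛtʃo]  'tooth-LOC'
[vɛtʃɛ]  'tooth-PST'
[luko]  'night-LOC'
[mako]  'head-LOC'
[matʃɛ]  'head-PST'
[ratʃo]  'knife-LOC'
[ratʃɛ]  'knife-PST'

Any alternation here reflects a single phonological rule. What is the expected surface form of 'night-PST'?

The root 'head' surfaces as [mako] and [matʃɛ], with a stem-final [k] ~ [tʃ] alternation.
Compare 'knife', with invariant [tʃ] in [ratʃo] and [ratʃɛ]: an analysis with underlying /tʃ/ and a rule producing [k] before the LOC suffix would wrongly predict alternation here too.
The underlying segment must be /k/; /k/ and /s/ become palato-alveolar [tʃ] and [ʃ] before a front vowel, yielding [tʃ] there.
The one attested form of 'night', [luko], shows underlying /luk/. Applying the same rule before a front vowel gives [lutʃɛ].

[lutʃɛ]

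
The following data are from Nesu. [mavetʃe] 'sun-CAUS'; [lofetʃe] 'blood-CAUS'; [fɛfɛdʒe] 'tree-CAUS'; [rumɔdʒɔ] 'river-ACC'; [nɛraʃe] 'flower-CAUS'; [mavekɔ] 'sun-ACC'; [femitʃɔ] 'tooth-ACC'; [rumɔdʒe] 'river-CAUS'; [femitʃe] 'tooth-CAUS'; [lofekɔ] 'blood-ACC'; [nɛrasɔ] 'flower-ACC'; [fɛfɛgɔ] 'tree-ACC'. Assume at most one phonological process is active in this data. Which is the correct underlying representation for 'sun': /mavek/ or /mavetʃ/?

'sun' shows [k] ~ [tʃ] at the end of the stem ([mavekɔ] vs [mavetʃe]).
If /tʃ/ were underlying and a rule turned it into [k] before the ACC suffix, 'tooth' would also alternate; but it has [tʃ] in both [femitʃɔ] and [femitʃe].
The alternation reflects palatalization before a front vowel: /k/, /g/ and /s/ become palato-alveolar [tʃ], [dʒ] and [ʃ] before a front vowel. /k/ is underlying.

/mavek/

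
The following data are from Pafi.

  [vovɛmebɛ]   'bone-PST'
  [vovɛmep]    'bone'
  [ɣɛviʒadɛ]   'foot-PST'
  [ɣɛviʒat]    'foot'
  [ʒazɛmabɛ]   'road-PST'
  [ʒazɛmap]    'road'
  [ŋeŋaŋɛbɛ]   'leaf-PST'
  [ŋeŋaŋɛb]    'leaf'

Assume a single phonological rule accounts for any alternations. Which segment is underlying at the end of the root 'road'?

/p/

'road' shows [b] ~ [p] at the end of the stem ([ʒazɛmabɛ] vs [ʒazɛmap]).
The stem 'leaf' ([ŋeŋaŋɛbɛ], [ŋeŋaŋɛb]) shows [b] unchanged in both environments, so [b] cannot be basic with [p] derived in isolation.
So /p/ is underlying, and a rule of intervocalic voicing — voiceless stops become voiced between vowels — gives [b].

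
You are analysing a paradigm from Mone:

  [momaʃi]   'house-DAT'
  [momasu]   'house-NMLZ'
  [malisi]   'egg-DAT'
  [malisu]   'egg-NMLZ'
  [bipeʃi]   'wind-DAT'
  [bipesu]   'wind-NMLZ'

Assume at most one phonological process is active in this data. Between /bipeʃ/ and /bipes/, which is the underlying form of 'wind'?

/bipeʃ/

The root 'wind' surfaces as [bipeʃi] and [bipesu], with a stem-final [ʃ] ~ [s] alternation.
If /s/ were underlying and a rule turned it into [ʃ] before the DAT suffix, 'egg' would also alternate; but it has [s] in both [malisi] and [malisu].
The alternation reflects depalatalization: palato-alveolar /ʃ/ becomes [s] when no front vowel follows. /ʃ/ is underlying.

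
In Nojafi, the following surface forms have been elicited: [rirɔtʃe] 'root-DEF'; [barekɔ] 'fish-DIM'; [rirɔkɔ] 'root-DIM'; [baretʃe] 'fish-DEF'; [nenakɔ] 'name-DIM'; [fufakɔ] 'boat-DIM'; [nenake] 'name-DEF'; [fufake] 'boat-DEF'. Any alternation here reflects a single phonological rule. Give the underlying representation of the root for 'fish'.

The stem for 'fish' ends in [tʃ] in [baretʃe] but [k] in [barekɔ].
Compare 'boat', with invariant [k] in [fufake] and [fufakɔ]: an analysis with underlying /k/ and a rule producing [tʃ] before the DEF suffix would wrongly predict alternation here too.
So /tʃ/ is underlying, and a rule of depalatalization — palato-alveolar /tʃ/ becomes [k] when no front vowel follows — gives [k].

/baretʃ/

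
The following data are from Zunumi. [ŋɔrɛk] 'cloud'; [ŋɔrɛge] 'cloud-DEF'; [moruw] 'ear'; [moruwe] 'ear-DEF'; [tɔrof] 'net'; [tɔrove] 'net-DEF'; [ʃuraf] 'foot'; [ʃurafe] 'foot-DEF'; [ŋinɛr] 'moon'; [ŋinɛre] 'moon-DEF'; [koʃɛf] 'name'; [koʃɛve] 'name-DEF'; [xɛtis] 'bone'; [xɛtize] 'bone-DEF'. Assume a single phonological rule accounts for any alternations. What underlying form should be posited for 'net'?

/tɔrov/

The root 'net' surfaces as [tɔrof] and [tɔrove], with a stem-final [f] ~ [v] alternation.
The stem 'foot' ([ʃuraf], [ʃurafe]) shows [f] unchanged in both environments, so [f] cannot be basic with [v] derived before the DEF suffix.
Therefore /v/ is basic and [f] is derived by word-final obstruent devoicing (voiced obstruents become voiceless word-finally).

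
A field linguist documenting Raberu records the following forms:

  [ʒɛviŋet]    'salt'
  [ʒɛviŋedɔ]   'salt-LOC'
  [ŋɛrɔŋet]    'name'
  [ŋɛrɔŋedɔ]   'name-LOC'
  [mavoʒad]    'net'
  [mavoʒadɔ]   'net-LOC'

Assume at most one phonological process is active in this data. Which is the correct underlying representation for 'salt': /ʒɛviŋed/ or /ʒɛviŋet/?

/ʒɛviŋet/

'salt' shows [t] ~ [d] at the end of the stem ([ʒɛviŋet] vs [ʒɛviŋedɔ]).
The stem 'net' ([mavoʒad], [mavoʒadɔ]) shows [d] unchanged in both environments, so [d] cannot be basic with [t] derived in isolation.
Therefore /t/ is basic and [d] is derived by intervocalic voicing (voiceless stops become voiced between vowels).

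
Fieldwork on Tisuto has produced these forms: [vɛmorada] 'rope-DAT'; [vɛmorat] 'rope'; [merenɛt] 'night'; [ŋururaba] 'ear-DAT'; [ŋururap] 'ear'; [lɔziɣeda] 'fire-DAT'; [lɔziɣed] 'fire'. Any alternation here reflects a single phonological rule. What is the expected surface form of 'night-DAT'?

[merenɛda]

In [vɛmorada] and [vɛmorat] the final segment of 'rope' alternates: [d] ~ [t].
The stem 'fire' ([lɔziɣeda], [lɔziɣed]) shows [d] unchanged in both environments, so [d] cannot be basic with [t] derived in isolation.
The alternation reflects intervocalic voicing: voiceless stops become voiced between vowels. /t/ is underlying.
From [merenɛt] the stem 'night' is /merenɛt/; between vowels this yields [merenɛda].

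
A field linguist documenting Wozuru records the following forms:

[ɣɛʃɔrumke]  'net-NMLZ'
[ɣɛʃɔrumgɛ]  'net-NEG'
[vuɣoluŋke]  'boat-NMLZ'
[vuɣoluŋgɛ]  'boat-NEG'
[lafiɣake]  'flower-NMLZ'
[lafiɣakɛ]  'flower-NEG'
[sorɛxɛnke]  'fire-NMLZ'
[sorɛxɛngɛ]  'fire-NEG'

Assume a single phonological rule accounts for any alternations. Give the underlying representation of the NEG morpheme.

/-gɛ/

The NEG morpheme has two allomorphs, [-gɛ] and [-kɛ].
By contrast the NMLZ suffix keeps its initial [k] throughout — that segment must be underlying.
The NEG suffix is therefore /-gɛ/ underlyingly, with post-vocalic devoicing: voiced stops become voiceless after a vowel.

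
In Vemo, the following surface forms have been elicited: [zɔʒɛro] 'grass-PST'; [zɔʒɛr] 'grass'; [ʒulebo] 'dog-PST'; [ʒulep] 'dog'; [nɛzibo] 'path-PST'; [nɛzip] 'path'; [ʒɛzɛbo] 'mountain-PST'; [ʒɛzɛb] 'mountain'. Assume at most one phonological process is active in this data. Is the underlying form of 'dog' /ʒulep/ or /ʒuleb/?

'dog' shows [b] ~ [p] at the end of the stem ([ʒulebo] vs [ʒulep]).
But 'mountain' keeps [b] in both environments ([ʒɛzɛbo], [ʒɛzɛb]), so there is no rule changing /b/ to [p] in isolation.
The alternation reflects intervocalic voicing: voiceless stops become voiced between vowels. /p/ is underlying.

/ʒulep/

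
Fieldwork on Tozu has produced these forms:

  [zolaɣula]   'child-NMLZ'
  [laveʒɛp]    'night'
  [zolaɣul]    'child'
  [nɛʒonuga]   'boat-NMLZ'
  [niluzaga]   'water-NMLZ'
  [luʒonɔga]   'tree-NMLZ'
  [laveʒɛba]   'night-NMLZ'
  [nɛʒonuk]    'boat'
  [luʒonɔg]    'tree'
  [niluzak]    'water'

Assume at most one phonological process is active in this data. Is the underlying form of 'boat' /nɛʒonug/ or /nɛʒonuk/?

/nɛʒonuk/

The stem for 'boat' ends in [k] in [nɛʒonuk] but [g] in [nɛʒonuga].
Compare 'tree', with invariant [g] in [luʒonɔg] and [luʒonɔga]: an analysis with underlying /g/ and a rule producing [k] in isolation would wrongly predict alternation here too.
The alternation reflects intervocalic voicing: voiceless stops become voiced between vowels. /k/ is underlying.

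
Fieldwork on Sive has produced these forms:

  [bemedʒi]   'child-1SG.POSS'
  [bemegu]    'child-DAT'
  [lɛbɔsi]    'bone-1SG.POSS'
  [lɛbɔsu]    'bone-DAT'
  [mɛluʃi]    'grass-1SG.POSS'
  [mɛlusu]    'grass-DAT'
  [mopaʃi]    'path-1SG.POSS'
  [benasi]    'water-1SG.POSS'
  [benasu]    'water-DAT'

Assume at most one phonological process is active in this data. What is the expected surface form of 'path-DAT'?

The stem for 'grass' ends in [ʃ] in [mɛluʃi] but [s] in [mɛlusu].
The stem 'water' ([benasi], [benasu]) shows [s] unchanged in both environments, so [s] cannot be basic with [ʃ] derived before the 1SG.POSS suffix.
The underlying segment must be /ʃ/; palato-alveolar /dʒ/ and /ʃ/ become [g] and [s] when no front vowel follows, yielding [s] there.
From [mopaʃi] the stem 'path' is /mopaʃ/; when no front vowel follows this yields [mopasu].

[mopasu]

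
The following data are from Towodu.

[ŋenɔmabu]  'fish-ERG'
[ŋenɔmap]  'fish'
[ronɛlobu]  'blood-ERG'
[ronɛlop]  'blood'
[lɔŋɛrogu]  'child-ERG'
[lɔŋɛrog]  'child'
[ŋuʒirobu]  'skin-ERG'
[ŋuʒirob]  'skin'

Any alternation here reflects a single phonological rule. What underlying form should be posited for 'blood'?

/ronɛlop/

The root 'blood' surfaces as [ronɛlobu] and [ronɛlop], with a stem-final [b] ~ [p] alternation.
If /b/ were underlying and a rule turned it into [p] in isolation, 'skin' would also alternate; but it has [b] in both [ŋuʒirobu] and [ŋuʒirob].
The alternation reflects intervocalic voicing: voiceless stops become voiced between vowels. /p/ is underlying.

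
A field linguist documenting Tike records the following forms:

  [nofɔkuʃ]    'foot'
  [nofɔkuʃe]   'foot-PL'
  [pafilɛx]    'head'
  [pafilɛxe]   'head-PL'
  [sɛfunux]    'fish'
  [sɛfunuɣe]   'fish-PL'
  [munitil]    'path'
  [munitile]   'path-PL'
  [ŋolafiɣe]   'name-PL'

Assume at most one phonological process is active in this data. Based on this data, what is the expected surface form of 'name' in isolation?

The root 'fish' surfaces as [sɛfunux] and [sɛfunuɣe], with a stem-final [x] ~ [ɣ] alternation.
But 'head' keeps [x] in both environments ([pafilɛx], [pafilɛxe]), so there is no rule changing /x/ to [ɣ] before the PL suffix.
The underlying segment must be /ɣ/; voiced obstruents become voiceless word-finally, yielding [x] there.
From [ŋolafiɣe] the stem 'name' is /ŋolafiɣ/; word-finally this yields [ŋolafix].

[ŋolafix]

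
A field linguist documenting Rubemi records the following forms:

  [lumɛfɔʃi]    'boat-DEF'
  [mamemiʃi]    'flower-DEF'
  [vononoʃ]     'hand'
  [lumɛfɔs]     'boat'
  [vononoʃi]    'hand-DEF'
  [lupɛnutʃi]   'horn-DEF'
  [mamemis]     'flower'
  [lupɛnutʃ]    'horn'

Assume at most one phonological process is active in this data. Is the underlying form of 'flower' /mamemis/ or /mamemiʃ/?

/mamemis/

'flower' shows [ʃ] ~ [s] at the end of the stem ([mamemiʃi] vs [mamemis]).
If /ʃ/ were underlying and a rule turned it into [s] in isolation, 'hand' would also alternate; but it has [ʃ] in both [vononoʃi] and [vononoʃ].
The alternation reflects palatalization before a front vowel: /s/ becomes palato-alveolar [ʃ] before a front vowel. /s/ is underlying.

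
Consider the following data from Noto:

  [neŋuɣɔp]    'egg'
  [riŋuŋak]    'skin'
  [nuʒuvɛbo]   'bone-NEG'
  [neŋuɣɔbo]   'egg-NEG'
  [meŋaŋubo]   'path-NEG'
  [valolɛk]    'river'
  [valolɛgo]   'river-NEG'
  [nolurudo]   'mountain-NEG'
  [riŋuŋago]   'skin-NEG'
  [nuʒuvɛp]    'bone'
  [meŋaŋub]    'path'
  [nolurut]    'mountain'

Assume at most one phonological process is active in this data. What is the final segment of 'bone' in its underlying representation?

The root 'bone' surfaces as [nuʒuvɛp] and [nuʒuvɛbo], with a stem-final [p] ~ [b] alternation.
If /b/ were underlying and a rule turned it into [p] in isolation, 'path' would also alternate; but it has [b] in both [meŋaŋub] and [meŋaŋubo].
The alternation reflects intervocalic voicing: voiceless stops become voiced between vowels. /p/ is underlying.

/p/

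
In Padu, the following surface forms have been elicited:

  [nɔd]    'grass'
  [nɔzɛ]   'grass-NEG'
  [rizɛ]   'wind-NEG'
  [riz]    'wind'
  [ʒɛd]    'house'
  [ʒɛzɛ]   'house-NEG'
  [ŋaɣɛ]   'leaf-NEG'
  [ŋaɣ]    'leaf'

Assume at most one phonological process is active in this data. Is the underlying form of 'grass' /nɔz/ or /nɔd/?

In [nɔd] and [nɔzɛ] the final segment of 'grass' alternates: [d] ~ [z].
Compare 'wind', with invariant [z] in [riz] and [rizɛ]: an analysis with underlying /z/ and a rule producing [d] in isolation would wrongly predict alternation here too.
So /d/ is underlying, and a rule of intervocalic spirantization — voiced stops become fricatives between vowels — gives [z].

/nɔd/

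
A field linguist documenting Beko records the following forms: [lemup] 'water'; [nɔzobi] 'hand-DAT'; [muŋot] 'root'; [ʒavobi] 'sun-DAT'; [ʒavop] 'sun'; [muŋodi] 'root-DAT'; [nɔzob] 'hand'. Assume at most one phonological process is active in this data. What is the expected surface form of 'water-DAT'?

[lemubi]

The root 'sun' surfaces as [ʒavobi] and [ʒavop], with a stem-final [b] ~ [p] alternation.
But 'hand' keeps [b] in both environments ([nɔzobi], [nɔzob]), so there is no rule changing /b/ to [p] in isolation.
So /p/ is underlying, and a rule of intervocalic voicing — voiceless stops become voiced between vowels — gives [b].
The one attested form of 'water', [lemup], shows underlying /lemup/. Applying the same rule between vowels gives [lemubi].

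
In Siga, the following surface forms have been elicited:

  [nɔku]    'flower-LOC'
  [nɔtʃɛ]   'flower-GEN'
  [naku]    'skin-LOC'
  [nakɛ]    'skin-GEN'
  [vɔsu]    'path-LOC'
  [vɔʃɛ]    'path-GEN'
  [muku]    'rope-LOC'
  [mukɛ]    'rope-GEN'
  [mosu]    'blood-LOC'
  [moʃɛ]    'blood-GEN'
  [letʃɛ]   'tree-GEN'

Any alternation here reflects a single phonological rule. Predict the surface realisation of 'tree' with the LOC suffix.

The root 'flower' surfaces as [nɔku] and [nɔtʃɛ], with a stem-final [k] ~ [tʃ] alternation.
But 'skin' keeps [k] in both environments ([naku], [nakɛ]), so there is no rule changing /k/ to [tʃ] before the GEN suffix.
Therefore /tʃ/ is basic and [k] is derived by depalatalization (palato-alveolar /tʃ/ and /ʃ/ become [k] and [s] when no front vowel follows).
The one attested form of 'tree', [letʃɛ], shows underlying /letʃ/. Applying the same rule when no front vowel follows gives [leku].

[leku]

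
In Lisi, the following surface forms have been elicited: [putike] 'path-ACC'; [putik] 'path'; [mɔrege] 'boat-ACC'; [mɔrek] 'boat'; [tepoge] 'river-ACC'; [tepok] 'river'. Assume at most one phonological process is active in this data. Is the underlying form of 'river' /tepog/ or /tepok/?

'river' shows [g] ~ [k] at the end of the stem ([tepoge] vs [tepok]).
Compare 'path', with invariant [k] in [putike] and [putik]: an analysis with underlying /k/ and a rule producing [g] before the ACC suffix would wrongly predict alternation here too.
So /g/ is underlying, and a rule of word-final obstruent devoicing — voiced obstruents become voiceless word-finally — gives [k].

/tepog/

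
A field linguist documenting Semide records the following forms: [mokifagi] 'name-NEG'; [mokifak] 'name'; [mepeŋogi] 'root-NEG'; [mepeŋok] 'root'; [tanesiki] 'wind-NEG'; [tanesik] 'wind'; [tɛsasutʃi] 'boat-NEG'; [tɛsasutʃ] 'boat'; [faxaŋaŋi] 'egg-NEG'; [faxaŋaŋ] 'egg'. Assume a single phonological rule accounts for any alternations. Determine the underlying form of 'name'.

'name' shows [g] ~ [k] at the end of the stem ([mokifagi] vs [mokifak]).
If /k/ were underlying and a rule turned it into [g] before the NEG suffix, 'wind' would also alternate; but it has [k] in both [tanesiki] and [tanesik].
Therefore /g/ is basic and [k] is derived by word-final obstruent devoicing (voiced obstruents become voiceless word-finally).
Hence 'name' is /mokifag/ underlyingly.

/mokifag/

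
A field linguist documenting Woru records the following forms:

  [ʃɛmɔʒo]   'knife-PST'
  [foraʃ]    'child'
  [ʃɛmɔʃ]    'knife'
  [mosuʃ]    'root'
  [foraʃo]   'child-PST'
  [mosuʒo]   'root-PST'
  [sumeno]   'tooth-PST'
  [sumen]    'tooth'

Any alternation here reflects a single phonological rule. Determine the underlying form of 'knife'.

/ʃɛmɔʒ/

The root 'knife' surfaces as [ʃɛmɔʒo] and [ʃɛmɔʃ], with a stem-final [ʒ] ~ [ʃ] alternation.
Compare 'child', with invariant [ʃ] in [foraʃo] and [foraʃ]: an analysis with underlying /ʃ/ and a rule producing [ʒ] before the PST suffix would wrongly predict alternation here too.
The alternation reflects word-final obstruent devoicing: voiced obstruents become voiceless word-finally. /ʒ/ is underlying.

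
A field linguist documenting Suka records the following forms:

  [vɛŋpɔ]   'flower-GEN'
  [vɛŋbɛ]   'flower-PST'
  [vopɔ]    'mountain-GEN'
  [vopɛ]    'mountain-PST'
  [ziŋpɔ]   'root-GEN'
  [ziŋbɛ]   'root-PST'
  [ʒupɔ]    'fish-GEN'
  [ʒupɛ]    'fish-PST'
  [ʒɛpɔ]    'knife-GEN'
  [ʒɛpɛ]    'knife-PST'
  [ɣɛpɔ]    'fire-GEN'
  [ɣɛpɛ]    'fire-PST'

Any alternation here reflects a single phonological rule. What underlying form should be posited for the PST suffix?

/-bɛ/

The PST morpheme has two allomorphs, [-bɛ] and [-pɛ].
By contrast the GEN suffix keeps its initial [p] throughout — that segment must be underlying.
So the underlying form is /-bɛ/, and voiced stops become voiceless after a vowel.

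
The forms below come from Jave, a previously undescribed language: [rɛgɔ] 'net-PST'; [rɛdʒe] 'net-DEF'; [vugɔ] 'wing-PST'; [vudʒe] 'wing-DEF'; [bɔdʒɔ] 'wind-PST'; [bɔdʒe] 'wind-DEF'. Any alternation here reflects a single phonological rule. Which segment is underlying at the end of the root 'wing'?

/g/

The root 'wing' surfaces as [vugɔ] and [vudʒe], with a stem-final [g] ~ [dʒ] alternation.
Compare 'wind', with invariant [dʒ] in [bɔdʒɔ] and [bɔdʒe]: an analysis with underlying /dʒ/ and a rule producing [g] before the PST suffix would wrongly predict alternation here too.
The underlying segment must be /g/; /g/ becomes palato-alveolar [dʒ] before a front vowel, yielding [dʒ] there.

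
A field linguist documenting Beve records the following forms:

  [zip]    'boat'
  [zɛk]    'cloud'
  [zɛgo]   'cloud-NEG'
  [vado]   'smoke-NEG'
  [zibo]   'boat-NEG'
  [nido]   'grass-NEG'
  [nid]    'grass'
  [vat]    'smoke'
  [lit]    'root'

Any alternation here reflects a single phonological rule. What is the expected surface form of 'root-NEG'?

[lido]

In [vado] and [vat] the final segment of 'smoke' alternates: [d] ~ [t].
If /d/ were underlying and a rule turned it into [t] in isolation, 'grass' would also alternate; but it has [d] in both [nido] and [nid].
The alternation reflects intervocalic voicing: voiceless stops become voiced between vowels. /t/ is underlying.
From [lit] the stem 'root' is /lit/; between vowels this yields [lido].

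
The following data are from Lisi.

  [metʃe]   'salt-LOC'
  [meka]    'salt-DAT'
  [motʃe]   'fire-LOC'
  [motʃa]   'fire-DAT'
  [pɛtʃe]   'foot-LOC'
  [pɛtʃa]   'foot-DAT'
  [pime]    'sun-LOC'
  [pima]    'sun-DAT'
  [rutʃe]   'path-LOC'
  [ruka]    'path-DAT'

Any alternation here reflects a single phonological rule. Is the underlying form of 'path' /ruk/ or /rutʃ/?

/ruk/

'path' shows [tʃ] ~ [k] at the end of the stem ([rutʃe] vs [ruka]).
Compare 'foot', with invariant [tʃ] in [pɛtʃe] and [pɛtʃa]: an analysis with underlying /tʃ/ and a rule producing [k] before the DAT suffix would wrongly predict alternation here too.
Therefore /k/ is basic and [tʃ] is derived by palatalization before a front vowel (/k/ becomes palato-alveolar [tʃ] before a front vowel).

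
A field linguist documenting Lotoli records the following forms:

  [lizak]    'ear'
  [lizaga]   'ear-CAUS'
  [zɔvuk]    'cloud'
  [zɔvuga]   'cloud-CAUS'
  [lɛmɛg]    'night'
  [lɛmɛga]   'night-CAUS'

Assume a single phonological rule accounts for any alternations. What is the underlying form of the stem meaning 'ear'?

The root 'ear' surfaces as [lizak] and [lizaga], with a stem-final [k] ~ [g] alternation.
The stem 'night' ([lɛmɛg], [lɛmɛga]) shows [g] unchanged in both environments, so [g] cannot be basic with [k] derived in isolation.
Therefore /k/ is basic and [g] is derived by intervocalic voicing (voiceless stops become voiced between vowels).

/lizak/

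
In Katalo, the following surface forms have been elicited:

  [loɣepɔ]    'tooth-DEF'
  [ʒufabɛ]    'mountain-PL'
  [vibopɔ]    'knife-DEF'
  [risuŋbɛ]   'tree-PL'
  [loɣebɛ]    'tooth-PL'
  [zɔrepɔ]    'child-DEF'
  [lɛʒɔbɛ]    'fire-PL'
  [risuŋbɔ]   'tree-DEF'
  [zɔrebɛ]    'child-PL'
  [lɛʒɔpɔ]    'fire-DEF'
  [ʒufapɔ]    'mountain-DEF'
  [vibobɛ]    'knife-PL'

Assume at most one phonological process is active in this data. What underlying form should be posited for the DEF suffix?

/-pɔ/

The DEF morpheme has two allomorphs, [-bɔ] and [-pɔ].
By contrast the PL suffix keeps its initial [b] throughout — that segment must be underlying.
So the underlying form is /-pɔ/, and voiceless stops become voiced after a nasal.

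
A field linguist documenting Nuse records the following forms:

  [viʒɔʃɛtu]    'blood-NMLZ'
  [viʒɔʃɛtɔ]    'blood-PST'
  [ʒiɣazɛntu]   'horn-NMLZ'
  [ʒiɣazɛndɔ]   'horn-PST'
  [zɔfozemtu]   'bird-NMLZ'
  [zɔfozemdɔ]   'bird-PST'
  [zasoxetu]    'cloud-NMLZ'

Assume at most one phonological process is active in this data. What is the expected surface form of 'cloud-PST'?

The PST morpheme has two allomorphs, [-dɔ] and [-tɔ].
By contrast the NMLZ suffix keeps its initial [t] throughout — that segment must be underlying.
So the underlying form is /-dɔ/, and voiced stops become voiceless after a vowel.
After 'cloud', which ends in a vowel, the suffix surfaces as [-tɔ], giving [zasoxetɔ].

[zasoxetɔ]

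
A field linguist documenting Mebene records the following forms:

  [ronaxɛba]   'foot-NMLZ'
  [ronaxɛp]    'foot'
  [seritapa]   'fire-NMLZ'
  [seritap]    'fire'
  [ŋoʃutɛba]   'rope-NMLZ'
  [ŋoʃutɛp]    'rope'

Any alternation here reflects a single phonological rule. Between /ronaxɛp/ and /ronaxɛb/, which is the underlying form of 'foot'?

/ronaxɛb/

In [ronaxɛba] and [ronaxɛp] the final segment of 'foot' alternates: [b] ~ [p].
But 'fire' keeps [p] in both environments ([seritapa], [seritap]), so there is no rule changing /p/ to [b] before the NMLZ suffix.
The alternation reflects word-final obstruent devoicing: voiced obstruents become voiceless word-finally. /b/ is underlying.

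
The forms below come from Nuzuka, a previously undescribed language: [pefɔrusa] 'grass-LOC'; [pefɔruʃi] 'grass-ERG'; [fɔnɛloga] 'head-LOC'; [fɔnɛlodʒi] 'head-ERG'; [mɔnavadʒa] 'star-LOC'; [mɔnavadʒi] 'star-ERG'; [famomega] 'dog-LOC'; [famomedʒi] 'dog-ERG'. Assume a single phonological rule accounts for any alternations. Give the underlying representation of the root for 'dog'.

/famomeg/

The stem for 'dog' ends in [g] in [famomega] but [dʒ] in [famomedʒi].
The stem 'star' ([mɔnavadʒa], [mɔnavadʒi]) shows [dʒ] unchanged in both environments, so [dʒ] cannot be basic with [g] derived before the LOC suffix.
The alternation reflects palatalization before a front vowel: /g/ and /s/ become palato-alveolar [dʒ] and [ʃ] before a front vowel. /g/ is underlying.
Hence 'dog' is /famomeg/ underlyingly.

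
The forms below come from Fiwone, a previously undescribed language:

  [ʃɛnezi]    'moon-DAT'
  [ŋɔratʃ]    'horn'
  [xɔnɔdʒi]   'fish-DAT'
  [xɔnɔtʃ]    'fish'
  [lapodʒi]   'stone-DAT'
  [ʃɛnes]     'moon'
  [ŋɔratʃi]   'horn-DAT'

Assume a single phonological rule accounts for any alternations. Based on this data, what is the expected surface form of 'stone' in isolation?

'fish' shows [dʒ] ~ [tʃ] at the end of the stem ([xɔnɔdʒi] vs [xɔnɔtʃ]).
Compare 'horn', with invariant [tʃ] in [ŋɔratʃi] and [ŋɔratʃ]: an analysis with underlying /tʃ/ and a rule producing [dʒ] before the DAT suffix would wrongly predict alternation here too.
The underlying segment must be /dʒ/; voiced obstruents become voiceless word-finally, yielding [tʃ] there.
From [lapodʒi] the stem 'stone' is /lapodʒ/; word-finally this yields [lapotʃ].

[lapotʃ]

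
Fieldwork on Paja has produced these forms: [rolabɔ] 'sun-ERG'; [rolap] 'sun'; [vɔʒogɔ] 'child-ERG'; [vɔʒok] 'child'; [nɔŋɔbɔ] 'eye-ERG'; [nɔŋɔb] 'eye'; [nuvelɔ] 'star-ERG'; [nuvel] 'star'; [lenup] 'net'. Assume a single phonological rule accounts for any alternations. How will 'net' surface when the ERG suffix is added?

[lenubɔ]

The root 'sun' surfaces as [rolabɔ] and [rolap], with a stem-final [b] ~ [p] alternation.
Compare 'eye', with invariant [b] in [nɔŋɔbɔ] and [nɔŋɔb]: an analysis with underlying /b/ and a rule producing [p] in isolation would wrongly predict alternation here too.
The underlying segment must be /p/; voiceless stops become voiced between vowels, yielding [b] there.
From [lenup] the stem 'net' is /lenup/; between vowels this yields [lenubɔ].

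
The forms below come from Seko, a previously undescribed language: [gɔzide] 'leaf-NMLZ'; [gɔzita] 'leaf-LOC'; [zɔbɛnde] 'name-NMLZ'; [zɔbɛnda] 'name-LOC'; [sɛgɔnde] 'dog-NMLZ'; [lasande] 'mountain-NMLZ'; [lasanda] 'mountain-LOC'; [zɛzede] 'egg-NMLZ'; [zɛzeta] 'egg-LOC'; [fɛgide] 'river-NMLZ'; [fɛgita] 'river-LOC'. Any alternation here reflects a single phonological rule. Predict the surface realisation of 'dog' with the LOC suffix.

[sɛgɔnda]

The LOC morpheme has two allomorphs, [-da] and [-ta].
The NMLZ suffix, which begins with [d], is invariant after every stem; so [d] is not altered by any rule here.
So the underlying form is /-ta/, and voiceless stops become voiced after a nasal.
After 'dog', which ends in a nasal, the suffix surfaces as [-da], giving [sɛgɔnda].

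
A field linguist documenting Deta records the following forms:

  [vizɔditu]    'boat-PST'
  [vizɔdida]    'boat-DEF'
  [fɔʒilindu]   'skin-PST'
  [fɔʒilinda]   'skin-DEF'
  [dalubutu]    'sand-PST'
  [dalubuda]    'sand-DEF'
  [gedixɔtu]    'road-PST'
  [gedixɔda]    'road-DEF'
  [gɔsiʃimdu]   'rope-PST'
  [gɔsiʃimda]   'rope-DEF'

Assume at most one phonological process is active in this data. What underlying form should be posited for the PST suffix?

The PST suffix surfaces as [-du] and [-tu], depending on the final segment of the stem.
The DEF suffix, which begins with [d], is invariant after every stem; so [d] is not altered by any rule here.
The PST suffix is therefore /-tu/ underlyingly, with post-nasal voicing: voiceless stops become voiced after a nasal.

/-tu/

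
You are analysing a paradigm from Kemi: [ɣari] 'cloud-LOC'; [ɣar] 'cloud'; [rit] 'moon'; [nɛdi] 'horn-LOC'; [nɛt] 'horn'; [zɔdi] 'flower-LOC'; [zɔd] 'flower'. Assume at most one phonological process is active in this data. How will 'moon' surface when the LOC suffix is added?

[ridi]

In [nɛdi] and [nɛt] the final segment of 'horn' alternates: [d] ~ [t].
Compare 'flower', with invariant [d] in [zɔdi] and [zɔd]: an analysis with underlying /d/ and a rule producing [t] in isolation would wrongly predict alternation here too.
Therefore /t/ is basic and [d] is derived by intervocalic voicing (voiceless stops become voiced between vowels).
The one attested form of 'moon', [rit], shows underlying /rit/. Applying the same rule between vowels gives [ridi].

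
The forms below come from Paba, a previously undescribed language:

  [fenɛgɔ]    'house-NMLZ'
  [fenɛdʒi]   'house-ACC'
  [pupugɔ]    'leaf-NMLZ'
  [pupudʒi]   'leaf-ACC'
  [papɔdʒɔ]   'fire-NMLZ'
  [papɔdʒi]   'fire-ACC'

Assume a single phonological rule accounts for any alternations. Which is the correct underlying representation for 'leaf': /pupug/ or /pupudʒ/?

/pupug/

The root 'leaf' surfaces as [pupugɔ] and [pupudʒi], with a stem-final [g] ~ [dʒ] alternation.
But 'fire' keeps [dʒ] in both environments ([papɔdʒɔ], [papɔdʒi]), so there is no rule changing /dʒ/ to [g] before the NMLZ suffix.
Therefore /g/ is basic and [dʒ] is derived by palatalization before a front vowel (/g/ becomes palato-alveolar [dʒ] before a front vowel).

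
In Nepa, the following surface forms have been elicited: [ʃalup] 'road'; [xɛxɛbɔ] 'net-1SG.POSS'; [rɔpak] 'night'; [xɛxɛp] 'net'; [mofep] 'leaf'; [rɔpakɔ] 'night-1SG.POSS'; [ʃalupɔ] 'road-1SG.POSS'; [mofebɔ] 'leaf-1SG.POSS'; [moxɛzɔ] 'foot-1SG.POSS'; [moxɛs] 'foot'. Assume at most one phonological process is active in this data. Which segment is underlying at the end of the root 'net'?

/b/

'net' shows [p] ~ [b] at the end of the stem ([xɛxɛp] vs [xɛxɛbɔ]).
The stem 'road' ([ʃalup], [ʃalupɔ]) shows [p] unchanged in both environments, so [p] cannot be basic with [b] derived before the 1SG.POSS suffix.
The alternation reflects word-final obstruent devoicing: voiced obstruents become voiceless word-finally. /b/ is underlying.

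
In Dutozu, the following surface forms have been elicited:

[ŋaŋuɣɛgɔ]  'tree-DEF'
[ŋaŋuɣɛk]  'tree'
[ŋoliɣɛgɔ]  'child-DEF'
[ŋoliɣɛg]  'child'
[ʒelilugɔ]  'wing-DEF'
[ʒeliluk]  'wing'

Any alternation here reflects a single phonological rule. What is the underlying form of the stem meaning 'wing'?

In [ʒelilugɔ] and [ʒeliluk] the final segment of 'wing' alternates: [g] ~ [k].
If /g/ were underlying and a rule turned it into [k] in isolation, 'child' would also alternate; but it has [g] in both [ŋoliɣɛgɔ] and [ŋoliɣɛg].
Therefore /k/ is basic and [g] is derived by intervocalic voicing (voiceless stops become voiced between vowels).
So 'wing' = /ʒeliluk/.

/ʒeliluk/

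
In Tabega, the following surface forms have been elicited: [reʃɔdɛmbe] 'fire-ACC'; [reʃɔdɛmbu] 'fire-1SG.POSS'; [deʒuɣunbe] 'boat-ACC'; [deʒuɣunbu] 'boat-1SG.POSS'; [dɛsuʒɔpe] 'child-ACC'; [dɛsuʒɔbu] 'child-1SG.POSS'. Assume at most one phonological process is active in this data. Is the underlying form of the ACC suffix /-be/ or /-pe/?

/-pe/

The ACC suffix surfaces as [-be] and [-pe], depending on the final segment of the stem.
The 1SG.POSS suffix, which begins with [b], is invariant after every stem; so [b] is not altered by any rule here.
So the underlying form is /-pe/, and voiceless stops become voiced after a nasal.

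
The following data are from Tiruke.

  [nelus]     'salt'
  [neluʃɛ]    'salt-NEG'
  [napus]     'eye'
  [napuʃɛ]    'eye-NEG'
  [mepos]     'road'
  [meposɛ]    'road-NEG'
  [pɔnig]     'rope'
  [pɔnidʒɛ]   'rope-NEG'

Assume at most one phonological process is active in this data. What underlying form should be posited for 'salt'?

/neluʃ/

'salt' shows [s] ~ [ʃ] at the end of the stem ([nelus] vs [neluʃɛ]).
Compare 'road', with invariant [s] in [mepos] and [meposɛ]: an analysis with underlying /s/ and a rule producing [ʃ] before the NEG suffix would wrongly predict alternation here too.
Therefore /ʃ/ is basic and [s] is derived by depalatalization (palato-alveolar /dʒ/ and /ʃ/ become [g] and [s] when no front vowel follows).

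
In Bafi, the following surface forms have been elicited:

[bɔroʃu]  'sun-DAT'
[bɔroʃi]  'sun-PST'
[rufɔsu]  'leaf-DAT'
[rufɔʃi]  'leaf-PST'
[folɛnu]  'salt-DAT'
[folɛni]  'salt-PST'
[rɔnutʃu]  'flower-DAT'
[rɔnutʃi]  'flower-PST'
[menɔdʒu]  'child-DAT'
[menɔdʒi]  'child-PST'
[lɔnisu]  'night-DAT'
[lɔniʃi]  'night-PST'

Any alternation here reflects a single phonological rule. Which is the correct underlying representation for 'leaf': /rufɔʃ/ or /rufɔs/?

'leaf' shows [s] ~ [ʃ] at the end of the stem ([rufɔsu] vs [rufɔʃi]).
Compare 'sun', with invariant [ʃ] in [bɔroʃu] and [bɔroʃi]: an analysis with underlying /ʃ/ and a rule producing [s] before the DAT suffix would wrongly predict alternation here too.
The underlying segment must be /s/; /s/ becomes palato-alveolar [ʃ] before a front vowel, yielding [ʃ] there.

/rufɔs/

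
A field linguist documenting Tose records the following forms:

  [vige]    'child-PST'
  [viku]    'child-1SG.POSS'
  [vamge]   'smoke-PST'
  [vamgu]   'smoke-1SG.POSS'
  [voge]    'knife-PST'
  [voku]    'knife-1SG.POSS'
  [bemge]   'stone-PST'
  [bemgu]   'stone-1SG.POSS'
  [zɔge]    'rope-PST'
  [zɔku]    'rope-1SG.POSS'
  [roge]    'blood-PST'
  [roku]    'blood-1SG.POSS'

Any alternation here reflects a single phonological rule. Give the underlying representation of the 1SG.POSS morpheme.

/-ku/

The 1SG.POSS morpheme has two allomorphs, [-gu] and [-ku].
The PST suffix, which begins with [g], is invariant after every stem; so [g] is not altered by any rule here.
So the underlying form is /-ku/, and voiceless stops become voiced after a nasal.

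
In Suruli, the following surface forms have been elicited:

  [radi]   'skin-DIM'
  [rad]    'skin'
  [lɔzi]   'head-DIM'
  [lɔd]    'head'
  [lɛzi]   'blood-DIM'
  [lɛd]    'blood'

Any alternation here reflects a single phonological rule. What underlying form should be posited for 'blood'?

/lɛz/

In [lɛzi] and [lɛd] the final segment of 'blood' alternates: [z] ~ [d].
But 'skin' keeps [d] in both environments ([radi], [rad]), so there is no rule changing /d/ to [z] before the DIM suffix.
The underlying segment must be /z/; voiced fricatives become stops word-finally, yielding [d] there.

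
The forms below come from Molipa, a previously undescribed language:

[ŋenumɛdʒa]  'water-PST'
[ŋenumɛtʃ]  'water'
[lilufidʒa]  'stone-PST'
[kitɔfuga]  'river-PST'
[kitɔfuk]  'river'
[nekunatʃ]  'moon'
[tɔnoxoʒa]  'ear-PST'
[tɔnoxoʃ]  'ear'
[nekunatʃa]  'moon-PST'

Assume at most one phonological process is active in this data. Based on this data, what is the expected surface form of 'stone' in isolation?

[lilufitʃ]

In [ŋenumɛdʒa] and [ŋenumɛtʃ] the final segment of 'water' alternates: [dʒ] ~ [tʃ].
But 'moon' keeps [tʃ] in both environments ([nekunatʃa], [nekunatʃ]), so there is no rule changing /tʃ/ to [dʒ] before the PST suffix.
The underlying segment must be /dʒ/; voiced obstruents become voiceless word-finally, yielding [tʃ] there.
The one attested form of 'stone', [lilufidʒa], shows underlying /lilufidʒ/. Applying the same rule word-finally gives [lilufitʃ].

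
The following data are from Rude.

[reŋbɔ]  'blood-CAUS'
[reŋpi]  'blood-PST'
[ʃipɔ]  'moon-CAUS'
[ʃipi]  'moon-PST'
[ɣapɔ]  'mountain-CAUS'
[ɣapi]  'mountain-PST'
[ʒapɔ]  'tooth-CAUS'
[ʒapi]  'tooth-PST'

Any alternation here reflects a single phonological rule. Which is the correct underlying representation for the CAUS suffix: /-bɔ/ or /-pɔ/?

The CAUS morpheme has two allomorphs, [-bɔ] and [-pɔ].
The PST suffix, which begins with [p], is invariant after every stem; so [p] is not altered by any rule here.
So the underlying form is /-bɔ/, and voiced stops become voiceless after a vowel.

/-bɔ/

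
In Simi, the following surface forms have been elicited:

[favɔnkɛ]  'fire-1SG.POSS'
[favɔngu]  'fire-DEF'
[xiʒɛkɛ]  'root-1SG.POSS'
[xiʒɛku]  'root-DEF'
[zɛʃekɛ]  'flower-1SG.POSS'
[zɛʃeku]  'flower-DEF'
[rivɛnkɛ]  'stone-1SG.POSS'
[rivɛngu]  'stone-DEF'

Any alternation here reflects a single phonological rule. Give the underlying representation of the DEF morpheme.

The DEF suffix surfaces as [-gu] and [-ku], depending on the final segment of the stem.
The 1SG.POSS suffix, which begins with [k], is invariant after every stem; so [k] is not altered by any rule here.
So the underlying form is /-gu/, and voiced stops become voiceless after a vowel.

/-gu/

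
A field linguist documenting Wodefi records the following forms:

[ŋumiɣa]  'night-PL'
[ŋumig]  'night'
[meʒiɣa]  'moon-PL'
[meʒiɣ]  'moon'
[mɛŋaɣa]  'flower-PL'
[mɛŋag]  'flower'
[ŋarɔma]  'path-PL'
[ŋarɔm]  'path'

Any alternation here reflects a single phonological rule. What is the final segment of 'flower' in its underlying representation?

/g/

In [mɛŋaɣa] and [mɛŋag] the final segment of 'flower' alternates: [ɣ] ~ [g].
The stem 'moon' ([meʒiɣa], [meʒiɣ]) shows [ɣ] unchanged in both environments, so [ɣ] cannot be basic with [g] derived in isolation.
So /g/ is underlying, and a rule of intervocalic spirantization — voiced stops become fricatives between vowels — gives [ɣ].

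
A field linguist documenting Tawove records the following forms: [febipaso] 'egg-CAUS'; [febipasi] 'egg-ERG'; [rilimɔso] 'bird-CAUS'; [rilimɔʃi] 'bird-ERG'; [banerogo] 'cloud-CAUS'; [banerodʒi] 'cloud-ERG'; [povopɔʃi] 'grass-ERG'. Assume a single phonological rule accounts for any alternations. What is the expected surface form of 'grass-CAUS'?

[povopɔso]

'bird' shows [s] ~ [ʃ] at the end of the stem ([rilimɔso] vs [rilimɔʃi]).
The stem 'egg' ([febipaso], [febipasi]) shows [s] unchanged in both environments, so [s] cannot be basic with [ʃ] derived before the ERG suffix.
The alternation reflects depalatalization: palato-alveolar /dʒ/ and /ʃ/ become [g] and [s] when no front vowel follows. /ʃ/ is underlying.
The one attested form of 'grass', [povopɔʃi], shows underlying /povopɔʃ/. Applying the same rule when no front vowel follows gives [povopɔso].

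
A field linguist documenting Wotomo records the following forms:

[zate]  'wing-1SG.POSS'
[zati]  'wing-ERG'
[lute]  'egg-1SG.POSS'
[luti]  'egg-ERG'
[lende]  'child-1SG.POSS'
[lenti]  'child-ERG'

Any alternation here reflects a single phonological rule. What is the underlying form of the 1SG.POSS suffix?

/-de/

The 1SG.POSS suffix surfaces as [-de] and [-te], depending on the final segment of the stem.
By contrast the ERG suffix keeps its initial [t] throughout — that segment must be underlying.
The 1SG.POSS suffix is therefore /-de/ underlyingly, with post-vocalic devoicing: voiced stops become voiceless after a vowel.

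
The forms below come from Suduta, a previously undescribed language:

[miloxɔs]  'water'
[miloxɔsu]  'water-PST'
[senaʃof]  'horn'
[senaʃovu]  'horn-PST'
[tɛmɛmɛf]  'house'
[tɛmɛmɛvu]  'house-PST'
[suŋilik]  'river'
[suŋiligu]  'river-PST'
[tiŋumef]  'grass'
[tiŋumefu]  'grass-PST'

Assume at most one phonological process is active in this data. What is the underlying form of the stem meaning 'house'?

The stem for 'house' ends in [f] in [tɛmɛmɛf] but [v] in [tɛmɛmɛvu].
If /f/ were underlying and a rule turned it into [v] before the PST suffix, 'grass' would also alternate; but it has [f] in both [tiŋumef] and [tiŋumefu].
The underlying segment must be /v/; voiced obstruents become voiceless word-finally, yielding [f] there.
So 'house' = /tɛmɛmɛv/.

/tɛmɛmɛv/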